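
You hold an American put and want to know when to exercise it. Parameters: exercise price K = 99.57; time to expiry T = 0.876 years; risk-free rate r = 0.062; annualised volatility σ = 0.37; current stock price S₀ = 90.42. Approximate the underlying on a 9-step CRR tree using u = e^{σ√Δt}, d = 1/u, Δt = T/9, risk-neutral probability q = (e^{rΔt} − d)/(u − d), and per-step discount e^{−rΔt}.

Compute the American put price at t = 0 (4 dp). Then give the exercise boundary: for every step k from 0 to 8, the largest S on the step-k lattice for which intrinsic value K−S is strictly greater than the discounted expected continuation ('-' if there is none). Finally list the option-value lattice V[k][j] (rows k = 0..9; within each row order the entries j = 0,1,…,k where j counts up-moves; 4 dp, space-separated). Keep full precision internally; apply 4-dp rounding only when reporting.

price = 15.5079
boundary = - - - 63.9540 71.7794 63.9540 71.7794 80.5624 71.7794
tree:
15.5079
21.1454 9.9987
27.9259 14.5496 5.5206
35.6160 20.4933 8.7193 2.3549
42.5883 27.7906 13.3672 4.1276 0.5919
48.8004 35.6160 19.7397 7.0891 1.1846 0.0000
54.3353 42.5883 27.7906 11.8427 2.3709 0.0000 0.0000
59.2668 48.8004 35.6160 19.0076 4.7451 0.0000 0.0000 0.0000
63.6607 54.3353 42.5883 27.7906 9.4970 0.0000 0.0000 0.0000 0.0000
67.5756 59.2668 48.8004 35.6160 19.0076 0.0000 0.0000 0.0000 0.0000 0.0000

Δt=0.09733  u=1.12236  d=0.89098  q=0.49733  discount=0.99398
step 9 (expiry): payoffs max(K−S,0) = 67.5756 59.2668 48.8004 35.6160 19.0076 0.0000 0.0000 0.0000 0.0000 0.0000
step 8: (k=8,j=0): S=35.9093, (K−S)⁺=63.6607, hold=63.0616 ⇒ V=63.6607 exercise | (k=8,j=1): S=45.2347, (K−S)⁺=54.3353, hold=53.7363 ⇒ V=54.3353 exercise | (k=8,j=2): S=56.9817, (K−S)⁺=42.5883, hold=41.9892 ⇒ V=42.5883 exercise | (k=8,j=3): S=71.7794, (K−S)⁺=27.7906, hold=27.1915 ⇒ V=27.7906 exercise | (k=8,j=4): S=90.4200, (K−S)⁺=9.1500, hold=9.4970 ⇒ V=9.4970 continue | (k=8,j=5): S=113.9014, (K−S)⁺=0.0000, hold=0.0000 ⇒ V=0.0000 continue | (k=8,j=6): S=143.4806, (K−S)⁺=0.0000, hold=0.0000 ⇒ V=0.0000 continue | (k=8,j=7): S=180.7414, (K−S)⁺=0.0000, hold=0.0000 ⇒ V=0.0000 continue | (k=8,j=8): S=227.6786, (K−S)⁺=0.0000, hold=0.0000 ⇒ V=0.0000 continue  boundary S*=71.7794
step 7: (k=7,j=0): S=40.3032, (K−S)⁺=59.2668, hold=58.6678 ⇒ V=59.2668 exercise | (k=7,j=1): S=50.7696, (K−S)⁺=48.8004, hold=48.2014 ⇒ V=48.8004 exercise | (k=7,j=2): S=63.9540, (K−S)⁺=35.6160, hold=35.0169 ⇒ V=35.6160 exercise | (k=7,j=3): S=80.5624, (K−S)⁺=19.0076, hold=18.5801 ⇒ V=19.0076 exercise | (k=7,j=4): S=101.4838, (K−S)⁺=0.0000, hold=4.7451 ⇒ V=4.7451 continue | (k=7,j=5): S=127.8383, (K−S)⁺=0.0000, hold=0.0000 ⇒ V=0.0000 continue | (k=7,j=6): S=161.0370, (K−S)⁺=0.0000, hold=0.0000 ⇒ V=0.0000 continue | (k=7,j=7): S=202.8570, (K−S)⁺=0.0000, hold=0.0000 ⇒ V=0.0000 continue  boundary S*=80.5624
step 6: (k=6,j=0): S=45.2347, (K−S)⁺=54.3353, hold=53.7363 ⇒ V=54.3353 exercise | (k=6,j=1): S=56.9817, (K−S)⁺=42.5883, hold=41.9892 ⇒ V=42.5883 exercise | (k=6,j=2): S=71.7794, (K−S)⁺=27.7906, hold=27.1915 ⇒ V=27.7906 exercise | (k=6,j=3): S=90.4200, (K−S)⁺=9.1500, hold=11.8427 ⇒ V=11.8427 continue | (k=6,j=4): S=113.9014, (K−S)⁺=0.0000, hold=2.3709 ⇒ V=2.3709 continue | (k=6,j=5): S=143.4806, (K−S)⁺=0.0000, hold=0.0000 ⇒ V=0.0000 continue | (k=6,j=6): S=180.7414, (K−S)⁺=0.0000, hold=0.0000 ⇒ V=0.0000 continue  boundary S*=71.7794
step 5: (k=5,j=0): S=50.7696, (K−S)⁺=48.8004, hold=48.2014 ⇒ V=48.8004 exercise | (k=5,j=1): S=63.9540, (K−S)⁺=35.6160, hold=35.0169 ⇒ V=35.6160 exercise | (k=5,j=2): S=80.5624, (K−S)⁺=19.0076, hold=19.7397 ⇒ V=19.7397 continue | (k=5,j=3): S=101.4838, (K−S)⁺=0.0000, hold=7.0891 ⇒ V=7.0891 continue | (k=5,j=4): S=127.8383, (K−S)⁺=0.0000, hold=1.1846 ⇒ V=1.1846 continue | (k=5,j=5): S=161.0370, (K−S)⁺=0.0000, hold=0.0000 ⇒ V=0.0000 continue  boundary S*=63.9540
step 4: (k=4,j=0): S=56.9817, (K−S)⁺=42.5883, hold=41.9892 ⇒ V=42.5883 exercise | (k=4,j=1): S=71.7794, (K−S)⁺=27.7906, hold=27.5534 ⇒ V=27.7906 exercise | (k=4,j=2): S=90.4200, (K−S)⁺=9.1500, hold=13.3672 ⇒ V=13.3672 continue | (k=4,j=3): S=113.9014, (K−S)⁺=0.0000, hold=4.1276 ⇒ V=4.1276 continue | (k=4,j=4): S=143.4806, (K−S)⁺=0.0000, hold=0.5919 ⇒ V=0.5919 continue  boundary S*=71.7794
step 3: (k=3,j=0): S=63.9540, (K−S)⁺=35.6160, hold=35.0169 ⇒ V=35.6160 exercise | (k=3,j=1): S=80.5624, (K−S)⁺=19.0076, hold=20.4933 ⇒ V=20.4933 continue | (k=3,j=2): S=101.4838, (K−S)⁺=0.0000, hold=8.7193 ⇒ V=8.7193 continue | (k=3,j=3): S=127.8383, (K−S)⁺=0.0000, hold=2.3549 ⇒ V=2.3549 continue  boundary S*=63.9540
step 2: (k=2,j=0): S=71.7794, (K−S)⁺=27.7906, hold=27.9259 ⇒ V=27.9259 continue | (k=2,j=1): S=90.4200, (K−S)⁺=9.1500, hold=14.5496 ⇒ V=14.5496 continue | (k=2,j=2): S=113.9014, (K−S)⁺=0.0000, hold=5.5206 ⇒ V=5.5206 continue  boundary S*=-
step 1: (k=1,j=0): S=80.5624, (K−S)⁺=19.0076, hold=21.1454 ⇒ V=21.1454 continue | (k=1,j=1): S=101.4838, (K−S)⁺=0.0000, hold=9.9987 ⇒ V=9.9987 continue  boundary S*=-
step 0: (k=0,j=0): S=90.4200, (K−S)⁺=9.1500, hold=15.5079 ⇒ V=15.5079 continue  boundary S*=-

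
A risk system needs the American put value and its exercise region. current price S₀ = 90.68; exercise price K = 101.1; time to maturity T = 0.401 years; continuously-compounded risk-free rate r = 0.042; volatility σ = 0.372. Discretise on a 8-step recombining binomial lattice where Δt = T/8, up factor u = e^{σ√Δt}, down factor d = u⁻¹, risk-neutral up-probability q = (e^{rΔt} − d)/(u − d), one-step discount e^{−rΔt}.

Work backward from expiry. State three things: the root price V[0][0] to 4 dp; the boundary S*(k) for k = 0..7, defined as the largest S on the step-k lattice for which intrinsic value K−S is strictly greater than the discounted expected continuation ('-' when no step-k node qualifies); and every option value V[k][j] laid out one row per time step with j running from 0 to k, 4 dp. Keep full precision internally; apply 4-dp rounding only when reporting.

Δt=0.05013  u=1.08685  d=0.92009  q=0.49183  discount=0.99790
step 8 (expiry): payoffs max(K−S,0) = 54.5256 46.0841 36.1125 24.3337 10.4200 0.0000 0.0000 0.0000 0.0000
step 7: (k=7,j=0): S=50.6195, (K−S)⁺=50.4805, hold=50.2679 ⇒ V=50.4805 exercise | (k=7,j=1): S=59.7942, (K−S)⁺=41.3058, hold=41.0932 ⇒ V=41.3058 exercise | (k=7,j=2): S=70.6318, (K−S)⁺=30.4682, hold=30.2556 ⇒ V=30.4682 exercise | (k=7,j=3): S=83.4336, (K−S)⁺=17.6664, hold=17.4538 ⇒ V=17.6664 exercise | (k=7,j=4): S=98.5558, (K−S)⁺=2.5442, hold=5.2840 ⇒ V=5.2840 continue | (k=7,j=5): S=116.4188, (K−S)⁺=0.0000, hold=0.0000 ⇒ V=0.0000 continue | (k=7,j=6): S=137.5194, (K−S)⁺=0.0000, hold=0.0000 ⇒ V=0.0000 continue | (k=7,j=7): S=162.4445, (K−S)⁺=0.0000, hold=0.0000 ⇒ V=0.0000 continue  boundary S*=83.4336
step 6: (k=6,j=0): S=55.0159, (K−S)⁺=46.0841, hold=45.8714 ⇒ V=46.0841 exercise | (k=6,j=1): S=64.9875, (K−S)⁺=36.1125, hold=35.8999 ⇒ V=36.1125 exercise | (k=6,j=2): S=76.7663, (K−S)⁺=24.3337, hold=24.1211 ⇒ V=24.3337 exercise | (k=6,j=3): S=90.6800, (K−S)⁺=10.4200, hold=11.5520 ⇒ V=11.5520 continue | (k=6,j=4): S=107.1155, (K−S)⁺=0.0000, hold=2.6795 ⇒ V=2.6795 continue | (k=6,j=5): S=126.5300, (K−S)⁺=0.0000, hold=0.0000 ⇒ V=0.0000 continue | (k=6,j=6): S=149.4633, (K−S)⁺=0.0000, hold=0.0000 ⇒ V=0.0000 continue  boundary S*=76.7663
step 5: (k=5,j=0): S=59.7942, (K−S)⁺=41.3058, hold=41.0932 ⇒ V=41.3058 exercise | (k=5,j=1): S=70.6318, (K−S)⁺=30.4682, hold=30.2556 ⇒ V=30.4682 exercise | (k=5,j=2): S=83.4336, (K−S)⁺=17.6664, hold=18.0094 ⇒ V=18.0094 continue | (k=5,j=3): S=98.5558, (K−S)⁺=2.5442, hold=7.1732 ⇒ V=7.1732 continue | (k=5,j=4): S=116.4188, (K−S)⁺=0.0000, hold=1.3588 ⇒ V=1.3588 continue | (k=5,j=5): S=137.5194, (K−S)⁺=0.0000, hold=0.0000 ⇒ V=0.0000 continue  boundary S*=70.6318
step 4: (k=4,j=0): S=64.9875, (K−S)⁺=36.1125, hold=35.8999 ⇒ V=36.1125 exercise | (k=4,j=1): S=76.7663, (K−S)⁺=24.3337, hold=24.2894 ⇒ V=24.3337 exercise | (k=4,j=2): S=90.6800, (K−S)⁺=10.4200, hold=12.6532 ⇒ V=12.6532 continue | (k=4,j=3): S=107.1155, (K−S)⁺=0.0000, hold=4.3044 ⇒ V=4.3044 continue | (k=4,j=4): S=126.5300, (K−S)⁺=0.0000, hold=0.6891 ⇒ V=0.6891 continue  boundary S*=76.7663
step 3: (k=3,j=0): S=70.6318, (K−S)⁺=30.4682, hold=30.2556 ⇒ V=30.4682 exercise | (k=3,j=1): S=83.4336, (K−S)⁺=17.6664, hold=18.5498 ⇒ V=18.5498 continue | (k=3,j=2): S=98.5558, (K−S)⁺=2.5442, hold=8.5291 ⇒ V=8.5291 continue | (k=3,j=3): S=116.4188, (K−S)⁺=0.0000, hold=2.5210 ⇒ V=2.5210 continue  boundary S*=70.6318
step 2: (k=2,j=0): S=76.7663, (K−S)⁺=24.3337, hold=24.5547 ⇒ V=24.5547 continue | (k=2,j=1): S=90.6800, (K−S)⁺=10.4200, hold=13.5927 ⇒ V=13.5927 continue | (k=2,j=2): S=107.1155, (K−S)⁺=0.0000, hold=5.5624 ⇒ V=5.5624 continue  boundary S*=-
step 1: (k=1,j=0): S=83.4336, (K−S)⁺=17.6664, hold=19.1229 ⇒ V=19.1229 continue | (k=1,j=1): S=98.5558, (K−S)⁺=2.5442, hold=9.6229 ⇒ V=9.6229 continue  boundary S*=-
step 0: (k=0,j=0): S=90.6800, (K−S)⁺=10.4200, hold=14.4202 ⇒ V=14.4202 continue  boundary S*=-

price = 14.4202
boundary = - - - 70.6318 76.7663 70.6318 76.7663 83.4336
tree:
14.4202
19.1229 9.6229
24.5547 13.5927 5.5624
30.4682 18.5498 8.5291 2.5210
36.1125 24.3337 12.6532 4.3044 0.6891
41.3058 30.4682 18.0094 7.1732 1.3588 0.0000
46.0841 36.1125 24.3337 11.5520 2.6795 0.0000 0.0000
50.4805 41.3058 30.4682 17.6664 5.2840 0.0000 0.0000 0.0000
54.5256 46.0841 36.1125 24.3337 10.4200 0.0000 0.0000 0.0000 0.0000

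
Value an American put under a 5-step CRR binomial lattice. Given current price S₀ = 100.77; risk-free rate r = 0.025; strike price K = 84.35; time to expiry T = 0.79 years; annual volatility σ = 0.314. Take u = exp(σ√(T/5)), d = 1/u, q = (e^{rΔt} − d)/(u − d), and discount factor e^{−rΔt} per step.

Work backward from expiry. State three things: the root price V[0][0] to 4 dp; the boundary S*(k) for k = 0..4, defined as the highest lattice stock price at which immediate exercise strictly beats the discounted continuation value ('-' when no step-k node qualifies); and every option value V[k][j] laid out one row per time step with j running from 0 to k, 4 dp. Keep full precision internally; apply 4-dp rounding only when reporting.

price = 3.6277
boundary = - - - - 61.1659
tree:
3.6277
6.0844 1.0451
9.9383 2.0360 0.0000
15.6309 3.9664 0.0000 0.0000
23.1841 7.7269 0.0000 0.0000 0.0000
30.3611 15.0529 0.0000 0.0000 0.0000 0.0000

Δt=0.15800  u=1.13294  d=0.88266  q=0.48465  discount=0.99606
step 5 (expiry): payoffs max(K−S,0) = 30.3611 15.0529 0.0000 0.0000 0.0000 0.0000
step 4: (k=4,j=0): S=61.1659, (K−S)⁺=23.1841, hold=22.8515 ⇒ V=23.1841 exercise | (k=4,j=1): S=78.5092, (K−S)⁺=5.8408, hold=7.7269 ⇒ V=7.7269 continue | (k=4,j=2): S=100.7700, (K−S)⁺=0.0000, hold=0.0000 ⇒ V=0.0000 continue | (k=4,j=3): S=129.3427, (K−S)⁺=0.0000, hold=0.0000 ⇒ V=0.0000 continue | (k=4,j=4): S=166.0171, (K−S)⁺=0.0000, hold=0.0000 ⇒ V=0.0000 continue  boundary S*=61.1659
step 3: (k=3,j=0): S=69.2971, (K−S)⁺=15.0529, hold=15.6309 ⇒ V=15.6309 continue | (k=3,j=1): S=88.9459, (K−S)⁺=0.0000, hold=3.9664 ⇒ V=3.9664 continue | (k=3,j=2): S=114.1660, (K−S)⁺=0.0000, hold=0.0000 ⇒ V=0.0000 continue | (k=3,j=3): S=146.5370, (K−S)⁺=0.0000, hold=0.0000 ⇒ V=0.0000 continue  boundary S*=-
step 2: (k=2,j=0): S=78.5092, (K−S)⁺=5.8408, hold=9.9383 ⇒ V=9.9383 continue | (k=2,j=1): S=100.7700, (K−S)⁺=0.0000, hold=2.0360 ⇒ V=2.0360 continue | (k=2,j=2): S=129.3427, (K−S)⁺=0.0000, hold=0.0000 ⇒ V=0.0000 continue  boundary S*=-
step 1: (k=1,j=0): S=88.9459, (K−S)⁺=0.0000, hold=6.0844 ⇒ V=6.0844 continue | (k=1,j=1): S=114.1660, (K−S)⁺=0.0000, hold=1.0451 ⇒ V=1.0451 continue  boundary S*=-
step 0: (k=0,j=0): S=100.7700, (K−S)⁺=0.0000, hold=3.6277 ⇒ V=3.6277 continue  boundary S*=-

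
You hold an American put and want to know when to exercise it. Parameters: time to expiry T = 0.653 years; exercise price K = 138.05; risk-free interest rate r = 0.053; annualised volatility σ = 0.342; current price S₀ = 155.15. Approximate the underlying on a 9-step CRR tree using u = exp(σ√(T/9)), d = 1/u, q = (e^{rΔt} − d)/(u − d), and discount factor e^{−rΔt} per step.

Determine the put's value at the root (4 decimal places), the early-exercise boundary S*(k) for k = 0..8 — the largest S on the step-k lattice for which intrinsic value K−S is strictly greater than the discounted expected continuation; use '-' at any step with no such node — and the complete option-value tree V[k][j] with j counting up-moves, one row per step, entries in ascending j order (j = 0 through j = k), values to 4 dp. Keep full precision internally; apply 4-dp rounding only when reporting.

Δt=0.07256, u=1.09650, d=0.91199, q=0.49787, disc=e^(-rΔt)=0.99616
k=9 terminal: V=max(K-S,0) → 70.3357 56.6365 40.1659 20.3631 0.0000 0.0000 0.0000 0.0000 0.0000 0.0000
k=8: j=0 S=74.2487 intr=63.8013 cont=63.2715 V=63.8013[EX]; j=1 S=89.2698 intr=48.7802 cont=48.2504 V=48.7802[EX]; j=2 S=107.3298 intr=30.7202 cont=30.1904 V=30.7202[EX]; j=3 S=129.0435 intr=9.0065 cont=10.1857 V=10.1857[hold]; j=4 S=155.1500 intr=0.0000 cont=0.0000 V=0.0000[hold]; j=5 S=186.5381 intr=0.0000 cont=0.0000 V=0.0000[hold]; j=6 S=224.2763 intr=0.0000 cont=0.0000 V=0.0000[hold]; j=7 S=269.6492 intr=0.0000 cont=0.0000 V=0.0000[hold]; j=8 S=324.2015 intr=0.0000 cont=0.0000 V=0.0000[hold]  S*(8)=107.3298
k=7: j=0 S=81.4135 intr=56.6365 cont=56.1066 V=56.6365[EX]; j=1 S=97.8841 intr=40.1659 cont=39.6360 V=40.1659[EX]; j=2 S=117.6869 intr=20.3631 cont=20.4181 V=20.4181[hold]; j=3 S=141.4959 intr=0.0000 cont=5.0949 V=5.0949[hold]; j=4 S=170.1217 intr=0.0000 cont=0.0000 V=0.0000[hold]; j=5 S=204.5387 intr=0.0000 cont=0.0000 V=0.0000[hold]; j=6 S=245.9185 intr=0.0000 cont=0.0000 V=0.0000[hold]; j=7 S=295.6699 intr=0.0000 cont=0.0000 V=0.0000[hold]  S*(7)=97.8841
k=6: j=0 S=89.2698 intr=48.7802 cont=48.2504 V=48.7802[EX]; j=1 S=107.3298 intr=30.7202 cont=30.2177 V=30.7202[EX]; j=2 S=129.0435 intr=9.0065 cont=12.7401 V=12.7401[hold]; j=3 S=155.1500 intr=0.0000 cont=2.5485 V=2.5485[hold]; j=4 S=186.5381 intr=0.0000 cont=0.0000 V=0.0000[hold]; j=5 S=224.2763 intr=0.0000 cont=0.0000 V=0.0000[hold]; j=6 S=269.6492 intr=0.0000 cont=0.0000 V=0.0000[hold]  S*(6)=107.3298
k=5: j=0 S=97.8841 intr=40.1659 cont=39.6360 V=40.1659[EX]; j=1 S=117.6869 intr=20.3631 cont=21.6850 V=21.6850[hold]; j=2 S=141.4959 intr=0.0000 cont=7.6366 V=7.6366[hold]; j=3 S=170.1217 intr=0.0000 cont=1.2748 V=1.2748[hold]; j=4 S=204.5387 intr=0.0000 cont=0.0000 V=0.0000[hold]; j=5 S=245.9185 intr=0.0000 cont=0.0000 V=0.0000[hold]  S*(5)=97.8841
k=4: j=0 S=107.3298 intr=30.7202 cont=30.8460 V=30.8460[hold]; j=1 S=129.0435 intr=9.0065 cont=14.6343 V=14.6343[hold]; j=2 S=155.1500 intr=0.0000 cont=4.4521 V=4.4521[hold]; j=3 S=186.5381 intr=0.0000 cont=0.6377 V=0.6377[hold]; j=4 S=224.2763 intr=0.0000 cont=0.0000 V=0.0000[hold]  S*(4)=-
k=3: j=0 S=117.6869 intr=20.3631 cont=22.6873 V=22.6873[hold]; j=1 S=141.4959 intr=0.0000 cont=9.5282 V=9.5282[hold]; j=2 S=170.1217 intr=0.0000 cont=2.5432 V=2.5432[hold]; j=3 S=204.5387 intr=0.0000 cont=0.3190 V=0.3190[hold]  S*(3)=-
k=2: j=0 S=129.0435 intr=9.0065 cont=16.0739 V=16.0739[hold]; j=1 S=155.1500 intr=0.0000 cont=6.0274 V=6.0274[hold]; j=2 S=186.5381 intr=0.0000 cont=1.4303 V=1.4303[hold]  S*(2)=-
k=1: j=0 S=141.4959 intr=0.0000 cont=11.0296 V=11.0296[hold]; j=1 S=170.1217 intr=0.0000 cont=3.7243 V=3.7243[hold]  S*(1)=-
k=0: j=0 S=155.1500 intr=0.0000 cont=7.3641 V=7.3641[hold]  S*(0)=-

price = 7.3641
boundary = - - - - - 97.8841 107.3298 97.8841 107.3298
tree:
7.3641
11.0296 3.7243
16.0739 6.0274 1.4303
22.6873 9.5282 2.5432 0.3190
30.8460 14.6343 4.4521 0.6377 0.0000
40.1659 21.6850 7.6366 1.2748 0.0000 0.0000
48.7802 30.7202 12.7401 2.5485 0.0000 0.0000 0.0000
56.6365 40.1659 20.4181 5.0949 0.0000 0.0000 0.0000 0.0000
63.8013 48.7802 30.7202 10.1857 0.0000 0.0000 0.0000 0.0000 0.0000
70.3357 56.6365 40.1659 20.3631 0.0000 0.0000 0.0000 0.0000 0.0000 0.0000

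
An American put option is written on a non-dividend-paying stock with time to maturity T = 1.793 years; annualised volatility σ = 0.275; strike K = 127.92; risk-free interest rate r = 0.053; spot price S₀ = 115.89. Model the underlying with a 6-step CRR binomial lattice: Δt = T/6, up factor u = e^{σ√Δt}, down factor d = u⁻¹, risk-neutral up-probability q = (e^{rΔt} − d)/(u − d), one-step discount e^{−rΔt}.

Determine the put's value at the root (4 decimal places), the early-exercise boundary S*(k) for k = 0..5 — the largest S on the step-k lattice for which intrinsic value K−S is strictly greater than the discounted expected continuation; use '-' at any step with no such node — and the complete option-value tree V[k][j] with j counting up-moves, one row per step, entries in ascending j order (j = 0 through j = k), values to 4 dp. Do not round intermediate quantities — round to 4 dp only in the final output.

price = 19.6954
boundary = - - 85.7967 73.8215 85.7967 99.7145
tree:
19.6954
29.3297 11.2463
42.1233 18.2085 5.0482
54.0985 28.3945 9.1946 1.3056
64.4023 42.1233 16.3650 2.7372 0.0000
73.2678 54.0985 28.2055 5.7383 0.0000 0.0000
80.8960 64.4023 42.1233 12.0300 0.0000 0.0000 0.0000

Δt=0.29883  u=1.16222  d=0.86042  q=0.51539  discount=0.98429
step 6 (expiry): payoffs max(K−S,0) = 80.8960 64.4023 42.1233 12.0300 0.0000 0.0000 0.0000
step 5: (k=5,j=0): S=54.6522, (K−S)⁺=73.2678, hold=71.2578 ⇒ V=73.2678 exercise | (k=5,j=1): S=73.8215, (K−S)⁺=54.0985, hold=52.0885 ⇒ V=54.0985 exercise | (k=5,j=2): S=99.7145, (K−S)⁺=28.2055, hold=26.1955 ⇒ V=28.2055 exercise | (k=5,j=3): S=134.6895, (K−S)⁺=0.0000, hold=5.7383 ⇒ V=5.7383 continue | (k=5,j=4): S=181.9320, (K−S)⁺=0.0000, hold=0.0000 ⇒ V=0.0000 continue | (k=5,j=5): S=245.7449, (K−S)⁺=0.0000, hold=0.0000 ⇒ V=0.0000 continue  boundary S*=99.7145
step 4: (k=4,j=0): S=63.5177, (K−S)⁺=64.4023, hold=62.3922 ⇒ V=64.4023 exercise | (k=4,j=1): S=85.7967, (K−S)⁺=42.1233, hold=40.1133 ⇒ V=42.1233 exercise | (k=4,j=2): S=115.8900, (K−S)⁺=12.0300, hold=16.3650 ⇒ V=16.3650 continue | (k=4,j=3): S=156.5386, (K−S)⁺=0.0000, hold=2.7372 ⇒ V=2.7372 continue | (k=4,j=4): S=211.4447, (K−S)⁺=0.0000, hold=0.0000 ⇒ V=0.0000 continue  boundary S*=85.7967
step 3: (k=3,j=0): S=73.8215, (K−S)⁺=54.0985, hold=52.0885 ⇒ V=54.0985 exercise | (k=3,j=1): S=99.7145, (K−S)⁺=28.2055, hold=28.3945 ⇒ V=28.3945 continue | (k=3,j=2): S=134.6895, (K−S)⁺=0.0000, hold=9.1946 ⇒ V=9.1946 continue | (k=3,j=3): S=181.9320, (K−S)⁺=0.0000, hold=1.3056 ⇒ V=1.3056 continue  boundary S*=73.8215
step 2: (k=2,j=0): S=85.7967, (K−S)⁺=42.1233, hold=40.2091 ⇒ V=42.1233 exercise | (k=2,j=1): S=115.8900, (K−S)⁺=12.0300, hold=18.2085 ⇒ V=18.2085 continue | (k=2,j=2): S=156.5386, (K−S)⁺=0.0000, hold=5.0482 ⇒ V=5.0482 continue  boundary S*=85.7967
step 1: (k=1,j=0): S=99.7145, (K−S)⁺=28.2055, hold=29.3297 ⇒ V=29.3297 continue | (k=1,j=1): S=134.6895, (K−S)⁺=0.0000, hold=11.2463 ⇒ V=11.2463 continue  boundary S*=-
step 0: (k=0,j=0): S=115.8900, (K−S)⁺=12.0300, hold=19.6954 ⇒ V=19.6954 continue  boundary S*=-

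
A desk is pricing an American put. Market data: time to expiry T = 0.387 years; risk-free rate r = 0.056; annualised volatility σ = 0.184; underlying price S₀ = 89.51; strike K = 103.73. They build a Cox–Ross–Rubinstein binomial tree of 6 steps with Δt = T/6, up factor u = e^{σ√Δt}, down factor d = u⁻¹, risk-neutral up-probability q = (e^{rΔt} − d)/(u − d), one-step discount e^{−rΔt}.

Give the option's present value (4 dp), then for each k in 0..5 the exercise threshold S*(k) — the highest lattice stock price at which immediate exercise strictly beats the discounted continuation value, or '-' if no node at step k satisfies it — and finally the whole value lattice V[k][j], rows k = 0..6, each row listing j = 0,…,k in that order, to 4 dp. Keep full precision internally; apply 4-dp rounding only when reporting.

Δt=0.06450, u=1.04784, d=0.95434, q=0.52702, disc=e^(-rΔt)=0.99639
k=6 terminal: V=max(K-S,0) → 36.1056 29.4806 22.2066 14.2200 5.4510 0.0000 0.0000
k=5: j=0 S=70.8595 intr=32.8705 cont=32.4965 V=32.8705[EX]; j=1 S=77.8014 intr=25.9286 cont=25.5546 V=25.9286[EX]; j=2 S=85.4234 intr=18.3066 cont=17.9326 V=18.3066[EX]; j=3 S=93.7921 intr=9.9379 cont=9.5639 V=9.9379[EX]; j=4 S=102.9806 intr=0.7494 cont=2.5689 V=2.5689[hold]; j=5 S=113.0694 intr=0.0000 cont=0.0000 V=0.0000[hold]  S*(5)=93.7921
k=4: j=0 S=74.2494 intr=29.4806 cont=29.1066 V=29.4806[EX]; j=1 S=81.5234 intr=22.2066 cont=21.8326 V=22.2066[EX]; j=2 S=89.5100 intr=14.2200 cont=13.8460 V=14.2200[EX]; j=3 S=98.2790 intr=5.4510 cont=6.0324 V=6.0324[hold]; j=4 S=107.9072 intr=0.0000 cont=1.2106 V=1.2106[hold]  S*(4)=89.5100
k=3: j=0 S=77.8014 intr=25.9286 cont=25.5546 V=25.9286[EX]; j=1 S=85.4234 intr=18.3066 cont=17.9326 V=18.3066[EX]; j=2 S=93.7921 intr=9.9379 cont=9.8693 V=9.9379[EX]; j=3 S=102.9806 intr=0.7494 cont=3.4787 V=3.4787[hold]  S*(3)=93.7921
k=2: j=0 S=81.5234 intr=22.2066 cont=21.8326 V=22.2066[EX]; j=1 S=89.5100 intr=14.2200 cont=13.8460 V=14.2200[EX]; j=2 S=98.2790 intr=5.4510 cont=6.5102 V=6.5102[hold]  S*(2)=89.5100
k=1: j=0 S=85.4234 intr=18.3066 cont=17.9326 V=18.3066[EX]; j=1 S=93.7921 intr=9.9379 cont=10.1201 V=10.1201[hold]  S*(1)=85.4234
k=0: j=0 S=89.5100 intr=14.2200 cont=13.9417 V=14.2200[EX]  S*(0)=89.5100

price = 14.2200
boundary = 89.5100 85.4234 89.5100 93.7921 89.5100 93.7921
tree:
14.2200
18.3066 10.1201
22.2066 14.2200 6.5102
25.9286 18.3066 9.9379 3.4787
29.4806 22.2066 14.2200 6.0324 1.2106
32.8705 25.9286 18.3066 9.9379 2.5689 0.0000
36.1056 29.4806 22.2066 14.2200 5.4510 0.0000 0.0000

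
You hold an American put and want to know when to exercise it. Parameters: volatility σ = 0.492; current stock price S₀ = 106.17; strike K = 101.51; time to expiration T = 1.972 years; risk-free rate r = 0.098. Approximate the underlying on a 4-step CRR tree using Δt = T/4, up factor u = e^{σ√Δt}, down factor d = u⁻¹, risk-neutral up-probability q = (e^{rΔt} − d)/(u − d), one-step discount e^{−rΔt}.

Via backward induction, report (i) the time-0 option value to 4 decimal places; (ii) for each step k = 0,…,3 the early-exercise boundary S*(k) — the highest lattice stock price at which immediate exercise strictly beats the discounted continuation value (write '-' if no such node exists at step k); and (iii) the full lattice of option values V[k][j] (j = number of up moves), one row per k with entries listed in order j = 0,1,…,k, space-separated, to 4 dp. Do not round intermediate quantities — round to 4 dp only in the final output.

price = 17.5120
boundary = - - 53.2041 75.1577
tree:
17.5120
29.6925 6.3523
48.3059 12.9382 0.0000
63.8468 26.3523 0.0000 0.0000
74.8482 48.3059 0.0000 0.0000 0.0000

Δt=0.49300  u=1.41263  d=0.70790  q=0.48473  discount=0.95283
step 4 (expiry): payoffs max(K−S,0) = 74.8482 48.3059 0.0000 0.0000 0.0000
step 3: (k=3,j=0): S=37.6632, (K−S)⁺=63.8468, hold=59.0590 ⇒ V=63.8468 exercise | (k=3,j=1): S=75.1577, (K−S)⁺=26.3523, hold=23.7168 ⇒ V=26.3523 exercise | (k=3,j=2): S=149.9788, (K−S)⁺=0.0000, hold=0.0000 ⇒ V=0.0000 continue | (k=3,j=3): S=299.2860, (K−S)⁺=0.0000, hold=0.0000 ⇒ V=0.0000 continue  boundary S*=75.1577
step 2: (k=2,j=0): S=53.2041, (K−S)⁺=48.3059, hold=43.5181 ⇒ V=48.3059 exercise | (k=2,j=1): S=106.1700, (K−S)⁺=0.0000, hold=12.9382 ⇒ V=12.9382 continue | (k=2,j=2): S=211.8645, (K−S)⁺=0.0000, hold=0.0000 ⇒ V=0.0000 continue  boundary S*=53.2041
step 1: (k=1,j=0): S=75.1577, (K−S)⁺=26.3523, hold=29.6925 ⇒ V=29.6925 continue | (k=1,j=1): S=149.9788, (K−S)⁺=0.0000, hold=6.3523 ⇒ V=6.3523 continue  boundary S*=-
step 0: (k=0,j=0): S=106.1700, (K−S)⁺=0.0000, hold=17.5120 ⇒ V=17.5120 continue  boundary S*=-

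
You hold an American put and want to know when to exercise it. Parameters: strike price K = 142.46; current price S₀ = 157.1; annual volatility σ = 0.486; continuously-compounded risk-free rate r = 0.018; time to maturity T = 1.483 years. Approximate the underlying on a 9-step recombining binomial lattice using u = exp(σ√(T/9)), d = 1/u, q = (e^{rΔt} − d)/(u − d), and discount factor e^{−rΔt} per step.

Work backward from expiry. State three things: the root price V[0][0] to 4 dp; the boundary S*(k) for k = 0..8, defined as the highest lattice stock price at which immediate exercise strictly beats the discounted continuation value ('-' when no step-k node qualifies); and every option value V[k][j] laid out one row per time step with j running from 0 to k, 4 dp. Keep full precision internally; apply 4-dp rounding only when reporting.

Δt=0.16478, u=1.21809, d=0.82096, q=0.45832, disc=e^(-rΔt)=0.99704
k=9 terminal: V=max(K-S,0) → 115.8483 102.9753 83.8751 55.5356 13.4872 0.0000 0.0000 0.0000 0.0000 0.0000
k=8: j=0 S=32.4154 intr=110.0446 cont=109.6227 V=110.0446[EX]; j=1 S=48.0958 intr=94.3642 cont=93.9423 V=94.3642[EX]; j=2 S=71.3615 intr=71.0985 cont=70.6766 V=71.0985[EX]; j=3 S=105.8815 intr=36.5785 cont=36.1566 V=36.5785[EX]; j=4 S=157.1000 intr=0.0000 cont=7.2841 V=7.2841[hold]; j=5 S=233.0947 intr=0.0000 cont=0.0000 V=0.0000[hold]; j=6 S=345.8507 intr=0.0000 cont=0.0000 V=0.0000[hold]; j=7 S=513.1506 intr=0.0000 cont=0.0000 V=0.0000[hold]; j=8 S=761.3794 intr=0.0000 cont=0.0000 V=0.0000[hold]  S*(8)=105.8815
k=7: j=0 S=39.4847 intr=102.9753 cont=102.5533 V=102.9753[EX]; j=1 S=58.5849 intr=83.8751 cont=83.4532 V=83.8751[EX]; j=2 S=86.9244 intr=55.5356 cont=55.1137 V=55.5356[EX]; j=3 S=128.9728 intr=13.4872 cont=23.0838 V=23.0838[hold]; j=4 S=191.3614 intr=0.0000 cont=3.9340 V=3.9340[hold]; j=5 S=283.9295 intr=0.0000 cont=0.0000 V=0.0000[hold]; j=6 S=421.2760 intr=0.0000 cont=0.0000 V=0.0000[hold]; j=7 S=625.0618 intr=0.0000 cont=0.0000 V=0.0000[hold]  S*(7)=86.9244
k=6: j=0 S=48.0958 intr=94.3642 cont=93.9423 V=94.3642[EX]; j=1 S=71.3615 intr=71.0985 cont=70.6766 V=71.0985[EX]; j=2 S=105.8815 intr=36.5785 cont=40.5419 V=40.5419[hold]; j=3 S=157.1000 intr=0.0000 cont=14.2647 V=14.2647[hold]; j=4 S=233.0947 intr=0.0000 cont=2.1247 V=2.1247[hold]; j=5 S=345.8507 intr=0.0000 cont=0.0000 V=0.0000[hold]; j=6 S=513.1506 intr=0.0000 cont=0.0000 V=0.0000[hold]  S*(6)=71.3615
k=5: j=0 S=58.5849 intr=83.8751 cont=83.4532 V=83.8751[EX]; j=1 S=86.9244 intr=55.5356 cont=56.9248 V=56.9248[hold]; j=2 S=128.9728 intr=13.4872 cont=28.4142 V=28.4142[hold]; j=3 S=191.3614 intr=0.0000 cont=8.6749 V=8.6749[hold]; j=4 S=283.9295 intr=0.0000 cont=1.1475 V=1.1475[hold]; j=5 S=421.2760 intr=0.0000 cont=0.0000 V=0.0000[hold]  S*(5)=58.5849
k=4: j=0 S=71.3615 intr=71.0985 cont=71.3114 V=71.3114[hold]; j=1 S=105.8815 intr=36.5785 cont=43.7279 V=43.7279[hold]; j=2 S=157.1000 intr=0.0000 cont=19.3099 V=19.3099[hold]; j=3 S=233.0947 intr=0.0000 cont=5.2095 V=5.2095[hold]; j=4 S=345.8507 intr=0.0000 cont=0.6197 V=0.6197[hold]  S*(4)=-
k=3: j=0 S=86.9244 intr=55.5356 cont=58.4956 V=58.4956[hold]; j=1 S=128.9728 intr=13.4872 cont=32.4403 V=32.4403[hold]; j=2 S=191.3614 intr=0.0000 cont=12.8094 V=12.8094[hold]; j=3 S=283.9295 intr=0.0000 cont=3.0967 V=3.0967[hold]  S*(3)=-
k=2: j=0 S=105.8815 intr=36.5785 cont=46.4161 V=46.4161[hold]; j=1 S=157.1000 intr=0.0000 cont=23.3737 V=23.3737[hold]; j=2 S=233.0947 intr=0.0000 cont=8.3331 V=8.3331[hold]  S*(2)=-
k=1: j=0 S=128.9728 intr=13.4872 cont=35.7492 V=35.7492[hold]; j=1 S=191.3614 intr=0.0000 cont=16.4315 V=16.4315[hold]  S*(1)=-
k=0: j=0 S=157.1000 intr=0.0000 cont=26.8159 V=26.8159[hold]  S*(0)=-

price = 26.8159
boundary = - - - - - 58.5849 71.3615 86.9244 105.8815
tree:
26.8159
35.7492 16.4315
46.4161 23.3737 8.3331
58.4956 32.4403 12.8094 3.0967
71.3114 43.7279 19.3099 5.2095 0.6197
83.8751 56.9248 28.4142 8.6749 1.1475 0.0000
94.3642 71.0985 40.5419 14.2647 2.1247 0.0000 0.0000
102.9753 83.8751 55.5356 23.0838 3.9340 0.0000 0.0000 0.0000
110.0446 94.3642 71.0985 36.5785 7.2841 0.0000 0.0000 0.0000 0.0000
115.8483 102.9753 83.8751 55.5356 13.4872 0.0000 0.0000 0.0000 0.0000 0.0000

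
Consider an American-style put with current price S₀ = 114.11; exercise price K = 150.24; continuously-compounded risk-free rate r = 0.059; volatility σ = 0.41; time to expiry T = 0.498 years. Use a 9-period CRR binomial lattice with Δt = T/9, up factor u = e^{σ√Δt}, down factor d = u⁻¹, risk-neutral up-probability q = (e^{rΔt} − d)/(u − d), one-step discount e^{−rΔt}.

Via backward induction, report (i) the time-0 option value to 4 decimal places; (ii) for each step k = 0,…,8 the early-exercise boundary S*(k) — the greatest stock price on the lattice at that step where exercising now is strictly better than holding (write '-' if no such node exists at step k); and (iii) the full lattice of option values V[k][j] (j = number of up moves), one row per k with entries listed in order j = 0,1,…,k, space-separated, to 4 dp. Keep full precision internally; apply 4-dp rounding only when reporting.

Δt=0.05533  u=1.10125  d=0.90806  q=0.49283  discount=0.99674
step 9 (expiry): payoffs max(K−S,0) = 102.3377 92.1466 79.7874 64.7987 46.6212 24.5765 0.0000 0.0000 0.0000 0.0000
step 8: (k=8,j=0): S=52.7523, (K−S)⁺=97.4877, hold=96.9980 ⇒ V=97.4877 exercise | (k=8,j=1): S=63.9752, (K−S)⁺=86.2648, hold=85.7751 ⇒ V=86.2648 exercise | (k=8,j=2): S=77.5859, (K−S)⁺=72.6541, hold=72.1645 ⇒ V=72.6541 exercise | (k=8,j=3): S=94.0921, (K−S)⁺=56.1479, hold=55.6582 ⇒ V=56.1479 exercise | (k=8,j=4): S=114.1100, (K−S)⁺=36.1300, hold=35.6403 ⇒ V=36.1300 exercise | (k=8,j=5): S=138.3867, (K−S)⁺=11.8533, hold=12.4238 ⇒ V=12.4238 continue | (k=8,j=6): S=167.8282, (K−S)⁺=0.0000, hold=0.0000 ⇒ V=0.0000 continue | (k=8,j=7): S=203.5333, (K−S)⁺=0.0000, hold=0.0000 ⇒ V=0.0000 continue | (k=8,j=8): S=246.8346, (K−S)⁺=0.0000, hold=0.0000 ⇒ V=0.0000 continue  boundary S*=114.1100
step 7: (k=7,j=0): S=58.0934, (K−S)⁺=92.1466, hold=91.6569 ⇒ V=92.1466 exercise | (k=7,j=1): S=70.4526, (K−S)⁺=79.7874, hold=79.2977 ⇒ V=79.7874 exercise | (k=7,j=2): S=85.4413, (K−S)⁺=64.7987, hold=64.3090 ⇒ V=64.7987 exercise | (k=7,j=3): S=103.6188, (K−S)⁺=46.6212, hold=46.1316 ⇒ V=46.6212 exercise | (k=7,j=4): S=125.6635, (K−S)⁺=24.5765, hold=24.3671 ⇒ V=24.5765 exercise | (k=7,j=5): S=152.3981, (K−S)⁺=0.0000, hold=6.2804 ⇒ V=6.2804 continue | (k=7,j=6): S=184.8205, (K−S)⁺=0.0000, hold=0.0000 ⇒ V=0.0000 continue | (k=7,j=7): S=224.1407, (K−S)⁺=0.0000, hold=0.0000 ⇒ V=0.0000 continue  boundary S*=125.6635
step 6: (k=6,j=0): S=63.9752, (K−S)⁺=86.2648, hold=85.7751 ⇒ V=86.2648 exercise | (k=6,j=1): S=77.5859, (K−S)⁺=72.6541, hold=72.1645 ⇒ V=72.6541 exercise | (k=6,j=2): S=94.0921, (K−S)⁺=56.1479, hold=55.6582 ⇒ V=56.1479 exercise | (k=6,j=3): S=114.1100, (K−S)⁺=36.1300, hold=35.6403 ⇒ V=36.1300 exercise | (k=6,j=4): S=138.3867, (K−S)⁺=11.8533, hold=15.5089 ⇒ V=15.5089 continue | (k=6,j=5): S=167.8282, (K−S)⁺=0.0000, hold=3.1748 ⇒ V=3.1748 continue | (k=6,j=6): S=203.5333, (K−S)⁺=0.0000, hold=0.0000 ⇒ V=0.0000 continue  boundary S*=114.1100
step 5: (k=5,j=0): S=70.4526, (K−S)⁺=79.7874, hold=79.2977 ⇒ V=79.7874 exercise | (k=5,j=1): S=85.4413, (K−S)⁺=64.7987, hold=64.3090 ⇒ V=64.7987 exercise | (k=5,j=2): S=103.6188, (K−S)⁺=46.6212, hold=46.1316 ⇒ V=46.6212 exercise | (k=5,j=3): S=125.6635, (K−S)⁺=24.5765, hold=25.8826 ⇒ V=25.8826 continue | (k=5,j=4): S=152.3981, (K−S)⁺=0.0000, hold=9.3995 ⇒ V=9.3995 continue | (k=5,j=5): S=184.8205, (K−S)⁺=0.0000, hold=1.6049 ⇒ V=1.6049 continue  boundary S*=103.6188
step 4: (k=4,j=0): S=77.5859, (K−S)⁺=72.6541, hold=72.1645 ⇒ V=72.6541 exercise | (k=4,j=1): S=94.0921, (K−S)⁺=56.1479, hold=55.6582 ⇒ V=56.1479 exercise | (k=4,j=2): S=114.1100, (K−S)⁺=36.1300, hold=36.2819 ⇒ V=36.2819 continue | (k=4,j=3): S=138.3867, (K−S)⁺=11.8533, hold=17.7013 ⇒ V=17.7013 continue | (k=4,j=4): S=167.8282, (K−S)⁺=0.0000, hold=5.5399 ⇒ V=5.5399 continue  boundary S*=94.0921
step 3: (k=3,j=0): S=85.4413, (K−S)⁺=64.7987, hold=64.3090 ⇒ V=64.7987 exercise | (k=3,j=1): S=103.6188, (K−S)⁺=46.6212, hold=46.2062 ⇒ V=46.6212 exercise | (k=3,j=2): S=125.6635, (K−S)⁺=24.5765, hold=27.0363 ⇒ V=27.0363 continue | (k=3,j=3): S=152.3981, (K−S)⁺=0.0000, hold=11.6696 ⇒ V=11.6696 continue  boundary S*=103.6188
step 2: (k=2,j=0): S=94.0921, (K−S)⁺=56.1479, hold=55.6582 ⇒ V=56.1479 exercise | (k=2,j=1): S=114.1100, (K−S)⁺=36.1300, hold=36.8486 ⇒ V=36.8486 continue | (k=2,j=2): S=138.3867, (K−S)⁺=11.8533, hold=19.3996 ⇒ V=19.3996 continue  boundary S*=94.0921
step 1: (k=1,j=0): S=103.6188, (K−S)⁺=46.6212, hold=46.4846 ⇒ V=46.6212 exercise | (k=1,j=1): S=125.6635, (K−S)⁺=24.5765, hold=28.1571 ⇒ V=28.1571 continue  boundary S*=103.6188
step 0: (k=0,j=0): S=114.1100, (K−S)⁺=36.1300, hold=37.3992 ⇒ V=37.3992 continue  boundary S*=-

price = 37.3992
boundary = - 103.6188 94.0921 103.6188 94.0921 103.6188 114.1100 125.6635 114.1100
tree:
37.3992
46.6212 28.1571
56.1479 36.8486 19.3996
64.7987 46.6212 27.0363 11.6696
72.6541 56.1479 36.2819 17.7013 5.5399
79.7874 64.7987 46.6212 25.8826 9.3995 1.6049
86.2648 72.6541 56.1479 36.1300 15.5089 3.1748 0.0000
92.1466 79.7874 64.7987 46.6212 24.5765 6.2804 0.0000 0.0000
97.4877 86.2648 72.6541 56.1479 36.1300 12.4238 0.0000 0.0000 0.0000
102.3377 92.1466 79.7874 64.7987 46.6212 24.5765 0.0000 0.0000 0.0000 0.0000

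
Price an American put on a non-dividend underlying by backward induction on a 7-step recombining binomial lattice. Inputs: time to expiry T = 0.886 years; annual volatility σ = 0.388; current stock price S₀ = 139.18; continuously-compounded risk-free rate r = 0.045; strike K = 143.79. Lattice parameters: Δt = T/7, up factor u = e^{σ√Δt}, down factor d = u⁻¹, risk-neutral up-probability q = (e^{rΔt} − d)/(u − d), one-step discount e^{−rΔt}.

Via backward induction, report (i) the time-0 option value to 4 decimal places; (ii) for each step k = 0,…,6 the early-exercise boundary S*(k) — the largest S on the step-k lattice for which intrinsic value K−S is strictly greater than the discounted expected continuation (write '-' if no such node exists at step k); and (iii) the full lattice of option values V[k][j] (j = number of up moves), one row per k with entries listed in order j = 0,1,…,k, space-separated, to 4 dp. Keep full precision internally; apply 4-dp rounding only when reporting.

price = 20.7983
boundary = - - - 91.9875 80.1272 91.9875 105.6035
tree:
20.7983
29.2100 12.1522
39.6571 18.5117 5.5736
51.8025 27.2867 9.4551 1.5368
63.6628 38.5907 15.6601 3.0080 0.0000
73.9940 51.8025 25.0806 5.8876 0.0000 0.0000
82.9931 63.6628 38.1865 11.5237 0.0000 0.0000 0.0000
90.8320 73.9940 51.8025 22.5551 0.0000 0.0000 0.0000 0.0000

Δt=0.12657, u=1.14802, d=0.87107, q=0.48617, disc=e^(-rΔt)=0.99432
k=7 terminal: V=max(K-S,0) → 90.8320 73.9940 51.8025 22.5551 0.0000 0.0000 0.0000 0.0000
k=6: j=0 S=60.7969 intr=82.9931 cont=82.1765 V=82.9931[EX]; j=1 S=80.1272 intr=63.6628 cont=62.8462 V=63.6628[EX]; j=2 S=105.6035 intr=38.1865 cont=37.3698 V=38.1865[EX]; j=3 S=139.1800 intr=4.6100 cont=11.5237 V=11.5237[hold]; j=4 S=183.4321 intr=0.0000 cont=0.0000 V=0.0000[hold]; j=5 S=241.7541 intr=0.0000 cont=0.0000 V=0.0000[hold]; j=6 S=318.6196 intr=0.0000 cont=0.0000 V=0.0000[hold]  S*(6)=105.6035
k=5: j=0 S=69.7960 intr=73.9940 cont=73.1773 V=73.9940[EX]; j=1 S=91.9875 intr=51.8025 cont=50.9858 V=51.8025[EX]; j=2 S=121.2349 intr=22.5551 cont=25.0806 V=25.0806[hold]; j=3 S=159.7814 intr=0.0000 cont=5.8876 V=5.8876[hold]; j=4 S=210.5836 intr=0.0000 cont=0.0000 V=0.0000[hold]; j=5 S=277.5385 intr=0.0000 cont=0.0000 V=0.0000[hold]  S*(5)=91.9875
k=4: j=0 S=80.1272 intr=63.6628 cont=62.8462 V=63.6628[EX]; j=1 S=105.6035 intr=38.1865 cont=38.5907 V=38.5907[hold]; j=2 S=139.1800 intr=4.6100 cont=15.6601 V=15.6601[hold]; j=3 S=183.4321 intr=0.0000 cont=3.0080 V=3.0080[hold]; j=4 S=241.7541 intr=0.0000 cont=0.0000 V=0.0000[hold]  S*(4)=80.1272
k=3: j=0 S=91.9875 intr=51.8025 cont=51.1812 V=51.8025[EX]; j=1 S=121.2349 intr=22.5551 cont=27.2867 V=27.2867[hold]; j=2 S=159.7814 intr=0.0000 cont=9.4551 V=9.4551[hold]; j=3 S=210.5836 intr=0.0000 cont=1.5368 V=1.5368[hold]  S*(3)=91.9875
k=2: j=0 S=105.6035 intr=38.1865 cont=39.6571 V=39.6571[hold]; j=1 S=139.1800 intr=4.6100 cont=18.5117 V=18.5117[hold]; j=2 S=183.4321 intr=0.0000 cont=5.5736 V=5.5736[hold]  S*(2)=-
k=1: j=0 S=121.2349 intr=22.5551 cont=29.2100 V=29.2100[hold]; j=1 S=159.7814 intr=0.0000 cont=12.1522 V=12.1522[hold]  S*(1)=-
k=0: j=0 S=139.1800 intr=4.6100 cont=20.7983 V=20.7983[hold]  S*(0)=-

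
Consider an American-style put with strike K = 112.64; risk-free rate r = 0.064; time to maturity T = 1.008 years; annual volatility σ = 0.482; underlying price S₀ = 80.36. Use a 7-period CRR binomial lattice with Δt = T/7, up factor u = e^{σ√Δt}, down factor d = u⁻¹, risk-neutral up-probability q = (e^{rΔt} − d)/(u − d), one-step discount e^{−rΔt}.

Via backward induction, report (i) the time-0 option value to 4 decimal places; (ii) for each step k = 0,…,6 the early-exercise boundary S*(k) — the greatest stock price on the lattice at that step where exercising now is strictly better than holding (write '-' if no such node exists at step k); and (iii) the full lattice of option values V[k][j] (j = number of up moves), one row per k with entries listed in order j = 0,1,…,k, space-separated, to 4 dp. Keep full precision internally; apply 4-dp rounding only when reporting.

price = 35.6054
boundary = - - 55.7403 66.9275 55.7403 66.9275 80.3600
tree:
35.6054
45.7843 25.2466
56.8997 34.6059 15.5773
66.2169 45.7125 23.2211 7.5830
73.9767 56.8997 33.3618 12.6647 2.2146
80.4394 66.2169 45.7125 20.6029 4.2947 0.0000
85.8218 73.9767 56.8997 32.2800 8.3287 0.0000 0.0000
90.3046 80.4394 66.2169 45.7125 16.1516 0.0000 0.0000 0.0000

Δt=0.14400, u=1.20070, d=0.83285, q=0.47957, disc=e^(-rΔt)=0.99083
k=7 terminal: V=max(K-S,0) → 90.3046 80.4394 66.2169 45.7125 16.1516 0.0000 0.0000 0.0000
k=6: j=0 S=26.8182 intr=85.8218 cont=84.7885 V=85.8218[EX]; j=1 S=38.6633 intr=73.9767 cont=72.9433 V=73.9767[EX]; j=2 S=55.7403 intr=56.8997 cont=55.8663 V=56.8997[EX]; j=3 S=80.3600 intr=32.2800 cont=31.2467 V=32.2800[EX]; j=4 S=115.8538 intr=0.0000 cont=8.3287 V=8.3287[hold]; j=5 S=167.0246 intr=0.0000 cont=0.0000 V=0.0000[hold]; j=6 S=240.7968 intr=0.0000 cont=0.0000 V=0.0000[hold]  S*(6)=80.3600
k=5: j=0 S=32.2006 intr=80.4394 cont=79.4061 V=80.4394[EX]; j=1 S=46.4231 intr=66.2169 cont=65.1835 V=66.2169[EX]; j=2 S=66.9275 intr=45.7125 cont=44.6791 V=45.7125[EX]; j=3 S=96.4884 intr=16.1516 cont=20.6029 V=20.6029[hold]; j=4 S=139.1058 intr=0.0000 cont=4.2947 V=4.2947[hold]; j=5 S=200.5467 intr=0.0000 cont=0.0000 V=0.0000[hold]  S*(5)=66.9275
k=4: j=0 S=38.6633 intr=73.9767 cont=72.9433 V=73.9767[EX]; j=1 S=55.7403 intr=56.8997 cont=55.8663 V=56.8997[EX]; j=2 S=80.3600 intr=32.2800 cont=33.3618 V=33.3618[hold]; j=3 S=115.8538 intr=0.0000 cont=12.6647 V=12.6647[hold]; j=4 S=167.0246 intr=0.0000 cont=2.2146 V=2.2146[hold]  S*(4)=55.7403
k=3: j=0 S=46.4231 intr=66.2169 cont=65.1835 V=66.2169[EX]; j=1 S=66.9275 intr=45.7125 cont=45.1932 V=45.7125[EX]; j=2 S=96.4884 intr=16.1516 cont=23.2211 V=23.2211[hold]; j=3 S=139.1058 intr=0.0000 cont=7.5830 V=7.5830[hold]  S*(3)=66.9275
k=2: j=0 S=55.7403 intr=56.8997 cont=55.8663 V=56.8997[EX]; j=1 S=80.3600 intr=32.2800 cont=34.6059 V=34.6059[hold]; j=2 S=115.8538 intr=0.0000 cont=15.5773 V=15.5773[hold]  S*(2)=55.7403
k=1: j=0 S=66.9275 intr=45.7125 cont=45.7843 V=45.7843[hold]; j=1 S=96.4884 intr=16.1516 cont=25.2466 V=25.2466[hold]  S*(1)=-
k=0: j=0 S=80.3600 intr=32.2800 cont=35.6054 V=35.6054[hold]  S*(0)=-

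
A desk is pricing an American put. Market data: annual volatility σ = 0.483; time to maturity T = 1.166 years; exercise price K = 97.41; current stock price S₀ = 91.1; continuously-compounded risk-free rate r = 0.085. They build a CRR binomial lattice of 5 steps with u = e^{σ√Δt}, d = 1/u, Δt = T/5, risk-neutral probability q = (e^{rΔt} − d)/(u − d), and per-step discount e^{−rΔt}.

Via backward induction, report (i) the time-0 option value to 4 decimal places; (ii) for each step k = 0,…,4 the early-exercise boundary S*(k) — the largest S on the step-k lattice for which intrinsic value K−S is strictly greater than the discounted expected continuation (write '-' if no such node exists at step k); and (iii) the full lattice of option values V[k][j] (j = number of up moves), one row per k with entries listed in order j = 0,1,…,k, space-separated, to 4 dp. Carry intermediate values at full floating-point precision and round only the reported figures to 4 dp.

price = 18.9040
boundary = - - 57.1380 45.2510 57.1380
tree:
18.9040
28.1509 9.8459
40.2720 16.4165 3.2612
52.1590 26.4178 6.4528 0.0000
61.5730 40.2720 12.7677 0.0000 0.0000
69.0286 52.1590 25.2625 0.0000 0.0000 0.0000

Δt=0.23320, u=1.26269, d=0.79196, q=0.48448, disc=e^(-rΔt)=0.98037
k=5 terminal: V=max(K-S,0) → 69.0286 52.1590 25.2625 0.0000 0.0000 0.0000
k=4: j=0 S=35.8370 intr=61.5730 cont=59.6612 V=61.5730[EX]; j=1 S=57.1380 intr=40.2720 cont=38.3602 V=40.2720[EX]; j=2 S=91.1000 intr=6.3100 cont=12.7677 V=12.7677[hold]; j=3 S=145.2486 intr=0.0000 cont=0.0000 V=0.0000[hold]; j=4 S=231.5824 intr=0.0000 cont=0.0000 V=0.0000[hold]  S*(4)=57.1380
k=3: j=0 S=45.2510 intr=52.1590 cont=50.2472 V=52.1590[EX]; j=1 S=72.1475 intr=25.2625 cont=26.4178 V=26.4178[hold]; j=2 S=115.0311 intr=0.0000 cont=6.4528 V=6.4528[hold]; j=3 S=183.4040 intr=0.0000 cont=0.0000 V=0.0000[hold]  S*(3)=45.2510
k=2: j=0 S=57.1380 intr=40.2720 cont=38.9089 V=40.2720[EX]; j=1 S=91.1000 intr=6.3100 cont=16.4165 V=16.4165[hold]; j=2 S=145.2486 intr=0.0000 cont=3.2612 V=3.2612[hold]  S*(2)=57.1380
k=1: j=0 S=72.1475 intr=25.2625 cont=28.1509 V=28.1509[hold]; j=1 S=115.0311 intr=0.0000 cont=9.8459 V=9.8459[hold]  S*(1)=-
k=0: j=0 S=91.1000 intr=6.3100 cont=18.9040 V=18.9040[hold]  S*(0)=-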